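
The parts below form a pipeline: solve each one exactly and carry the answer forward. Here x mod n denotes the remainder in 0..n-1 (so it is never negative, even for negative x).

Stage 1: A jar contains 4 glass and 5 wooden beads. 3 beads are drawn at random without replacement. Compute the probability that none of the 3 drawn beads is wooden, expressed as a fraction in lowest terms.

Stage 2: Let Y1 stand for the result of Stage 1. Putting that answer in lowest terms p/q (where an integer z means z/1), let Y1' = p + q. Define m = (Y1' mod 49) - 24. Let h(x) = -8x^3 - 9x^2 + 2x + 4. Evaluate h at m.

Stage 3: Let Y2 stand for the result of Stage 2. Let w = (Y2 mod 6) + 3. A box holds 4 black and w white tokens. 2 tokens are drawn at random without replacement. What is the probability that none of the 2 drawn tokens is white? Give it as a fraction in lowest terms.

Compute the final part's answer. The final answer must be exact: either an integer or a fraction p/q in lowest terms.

Stage 1: total draws C(9,3) = 84; favorable C(4,3) = 4; P = 1/21; answer 1/21
Stage 2: Y1 = 1/21; threaded value p + q = 22; m = -2; -8*(-2)^3 - 9*(-2)^2 + 2*(-2)^1 + 4 = (64) + (-36) + (-4) + (4) = 28; answer 28
Stage 3: Y2 = 28; w = 7; total draws C(11,2) = 55; favorable C(4,2) = 6; P = 6/55; answer 6/55

6/55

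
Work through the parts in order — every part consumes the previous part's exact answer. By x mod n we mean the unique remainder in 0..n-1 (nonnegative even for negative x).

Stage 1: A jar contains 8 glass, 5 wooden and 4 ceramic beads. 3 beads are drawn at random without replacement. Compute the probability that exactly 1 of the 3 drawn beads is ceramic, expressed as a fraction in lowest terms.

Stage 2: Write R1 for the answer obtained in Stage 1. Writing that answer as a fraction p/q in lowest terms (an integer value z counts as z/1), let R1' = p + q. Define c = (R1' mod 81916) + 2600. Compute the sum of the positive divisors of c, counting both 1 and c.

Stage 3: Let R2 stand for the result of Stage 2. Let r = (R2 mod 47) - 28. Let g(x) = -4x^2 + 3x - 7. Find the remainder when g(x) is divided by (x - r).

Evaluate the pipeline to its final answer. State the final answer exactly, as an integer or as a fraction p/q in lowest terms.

Stage 1: total draws C(17,3) = 680; favorable C(4,1)*C(13,2) = 312; P = 39/85; answer 39/85
Stage 2: R1 = 39/85; threaded value p + q = 124; c = 2724; 2724 = 2^2 * 3 * 227; sigma = (1 + 2 + 4) * (1 + 3) * (1 + 227) = 7 * 4 * 228 = 6384; answer 6384
Stage 3: R2 = 6384; r = 11; remainder = value at the root: -4*(11)^2 + 3*(11)^1 - 7 = (-484) + (33) + (-7) = -458; answer -458

-458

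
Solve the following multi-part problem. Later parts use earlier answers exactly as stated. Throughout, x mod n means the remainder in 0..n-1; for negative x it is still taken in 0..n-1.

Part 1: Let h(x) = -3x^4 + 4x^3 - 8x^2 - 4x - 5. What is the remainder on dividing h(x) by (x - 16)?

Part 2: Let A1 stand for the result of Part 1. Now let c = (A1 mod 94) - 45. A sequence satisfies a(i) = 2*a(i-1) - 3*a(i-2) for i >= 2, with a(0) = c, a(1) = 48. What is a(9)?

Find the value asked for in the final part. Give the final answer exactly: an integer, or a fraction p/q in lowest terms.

7872

Part 1: remainder = value at the root: -3*(16)^4 + 4*(16)^3 - 8*(16)^2 - 4*(16)^1 - 5 = (-196608) + (16384) + (-2048) + (-64) + (-5) = -182341; answer -182341
Part 2: A1 = -182341; c = -26; a(2) = 2*(48) - 3*(-26) = 174; iterating: a(2)=174, a(3)=204, a(4)=-114, a(5)=-840, a(6)=-1338, a(7)=-156, a(8)=3702, a(9)=7872; answer 7872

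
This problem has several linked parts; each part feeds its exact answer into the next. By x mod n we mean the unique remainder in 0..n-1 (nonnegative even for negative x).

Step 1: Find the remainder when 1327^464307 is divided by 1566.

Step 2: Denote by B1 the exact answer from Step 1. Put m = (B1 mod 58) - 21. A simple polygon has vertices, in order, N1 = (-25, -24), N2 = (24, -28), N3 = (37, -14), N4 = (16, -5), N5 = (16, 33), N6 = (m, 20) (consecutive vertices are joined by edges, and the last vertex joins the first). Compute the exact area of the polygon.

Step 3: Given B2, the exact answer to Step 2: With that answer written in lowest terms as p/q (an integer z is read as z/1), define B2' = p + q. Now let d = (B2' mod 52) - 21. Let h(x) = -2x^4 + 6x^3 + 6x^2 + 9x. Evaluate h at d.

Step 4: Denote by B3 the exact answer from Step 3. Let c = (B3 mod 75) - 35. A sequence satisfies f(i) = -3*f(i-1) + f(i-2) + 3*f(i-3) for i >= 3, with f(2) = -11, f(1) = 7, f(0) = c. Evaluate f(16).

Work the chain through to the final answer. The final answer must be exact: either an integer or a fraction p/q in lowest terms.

Step 1: squarings mod 1566: 1327^1=1327, 1327^2=745, 1327^4=661, 1327^8=7, 1327^16=49, 1327^32=835, 1327^64=355, 1327^128=745, 1327^256=661, 1327^512=7, 1327^1024=49, 1327^2048=835, 1327^4096=355, 1327^8192=745, 1327^16384=661, 1327^32768=7, 1327^65536=49, 1327^131072=835, 1327^262144=355; 1327^464307 = 1327^1 * 1327^2 * 1327^16 * 1327^32 * 1327^128 * 1327^256 * 1327^1024 * 1327^4096 * 1327^65536 * 1327^131072 * 1327^262144 = 1369 (mod 1566); answer 1369
Step 2: B1 = 1369; m = 14; cross terms: (-25*-28 - 24*-24)=1276, (24*-14 - 37*-28)=700, (37*-5 - 16*-14)=39, (16*33 - 16*-5)=608, (16*20 - 14*33)=-142, (14*-24 - -25*20)=164; twice the area = |2645| = 2645; area = 2645/2; answer 2645/2
Step 3: B2 = 2645/2; threaded value p + q = 2647; d = 26; -2*(26)^4 + 6*(26)^3 + 6*(26)^2 + 9*(26)^1 = (-913952) + (105456) + (4056) + (234) = -804206; answer -804206
Step 4: B3 = -804206; c = -16; f(3) = -3*(-11) + 1*(7) + 3*(-16) = -8; iterating: f(3)=-8, f(4)=34, f(5)=-143, f(6)=439, f(7)=-1358, f(8)=4084, f(9)=-12293, f(10)=36889, f(11)=-110708, f(12)=332134, f(13)=-996443, f(14)=2989339, f(15)=-8968058, f(16)=26904184; answer 26904184

26904184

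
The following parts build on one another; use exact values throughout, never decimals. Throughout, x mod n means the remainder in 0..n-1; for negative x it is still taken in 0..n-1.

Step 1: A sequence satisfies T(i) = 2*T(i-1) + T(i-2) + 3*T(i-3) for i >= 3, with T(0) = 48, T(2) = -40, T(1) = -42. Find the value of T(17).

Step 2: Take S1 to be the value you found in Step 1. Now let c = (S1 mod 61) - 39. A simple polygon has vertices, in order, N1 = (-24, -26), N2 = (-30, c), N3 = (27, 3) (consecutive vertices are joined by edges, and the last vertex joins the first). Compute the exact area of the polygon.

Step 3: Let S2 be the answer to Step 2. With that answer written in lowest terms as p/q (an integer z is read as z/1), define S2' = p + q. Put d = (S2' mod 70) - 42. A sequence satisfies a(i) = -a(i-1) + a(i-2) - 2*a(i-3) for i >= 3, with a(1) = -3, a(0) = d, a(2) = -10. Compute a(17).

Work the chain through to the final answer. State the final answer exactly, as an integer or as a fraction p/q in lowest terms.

Step 1: T(3) = 2*(-40) + 1*(-42) + 3*(48) = 22; iterating: T(3)=22, T(4)=-122, T(5)=-342, T(6)=-740, T(7)=-2188, T(8)=-6142, T(9)=-16692, T(10)=-46090, T(11)=-127298, T(12)=-350762, T(13)=-967092, T(14)=-2666840, T(15)=-7353058, T(16)=-20274232, T(17)=-55902042; answer -55902042
Step 2: S1 = -55902042; c = -34; cross terms: (-24*-34 - -30*-26)=36, (-30*3 - 27*-34)=828, (27*-26 - -24*3)=-630; twice the area = |234| = 234; area = 117; answer 117
Step 3: S2 = 117; threaded value p + q = 118; d = 6; a(3) = -1*(-10) + 1*(-3) - 2*(6) = -5; iterating: a(3)=-5, a(4)=1, a(5)=14, a(6)=-3, a(7)=15, a(8)=-46, a(9)=67, a(10)=-143, a(11)=302, a(12)=-579, a(13)=1167, a(14)=-2350, a(15)=4675, a(16)=-9359, a(17)=18734; answer 18734

18734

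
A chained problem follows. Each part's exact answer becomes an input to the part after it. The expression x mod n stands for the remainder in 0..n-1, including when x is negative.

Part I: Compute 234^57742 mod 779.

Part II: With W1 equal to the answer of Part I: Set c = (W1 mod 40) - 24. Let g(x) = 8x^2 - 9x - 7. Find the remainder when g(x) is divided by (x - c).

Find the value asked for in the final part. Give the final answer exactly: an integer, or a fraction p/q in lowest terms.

Part I: squarings mod 779: 234^1=234, 234^2=226, 234^4=441, 234^8=510, 234^16=693, 234^32=385, 234^64=215, 234^128=264, 234^256=365, 234^512=16, 234^1024=256, 234^2048=100, 234^4096=652, 234^8192=549, 234^16384=707, 234^32768=510; 234^57742 = 234^2 * 234^4 * 234^8 * 234^128 * 234^256 * 234^8192 * 234^16384 * 234^32768 = 389 (mod 779); answer 389
Part II: W1 = 389; c = 5; remainder = value at the root: 8*(5)^2 - 9*(5)^1 - 7 = (200) + (-45) + (-7) = 148; answer 148

148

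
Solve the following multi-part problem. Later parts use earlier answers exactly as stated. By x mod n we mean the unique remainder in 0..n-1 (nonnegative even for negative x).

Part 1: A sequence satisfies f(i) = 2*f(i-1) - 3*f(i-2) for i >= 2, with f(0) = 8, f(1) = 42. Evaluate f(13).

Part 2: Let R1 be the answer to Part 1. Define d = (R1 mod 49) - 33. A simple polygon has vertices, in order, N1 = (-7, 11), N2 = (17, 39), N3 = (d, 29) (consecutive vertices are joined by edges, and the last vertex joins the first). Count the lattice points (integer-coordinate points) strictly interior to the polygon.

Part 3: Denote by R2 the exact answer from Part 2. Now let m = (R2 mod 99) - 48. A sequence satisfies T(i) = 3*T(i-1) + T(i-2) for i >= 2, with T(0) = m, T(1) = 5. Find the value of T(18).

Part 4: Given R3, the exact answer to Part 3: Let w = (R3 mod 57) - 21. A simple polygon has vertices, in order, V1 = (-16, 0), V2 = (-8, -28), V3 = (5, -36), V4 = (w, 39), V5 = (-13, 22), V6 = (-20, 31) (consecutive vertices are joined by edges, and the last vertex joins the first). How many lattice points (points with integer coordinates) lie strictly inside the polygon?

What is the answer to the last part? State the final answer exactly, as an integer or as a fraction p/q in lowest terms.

Part 1: f(2) = 2*(42) - 3*(8) = 60; iterating: f(2)=60, f(3)=-6, f(4)=-192, f(5)=-366, f(6)=-156, f(7)=786, f(8)=2040, f(9)=1722, f(10)=-2676, f(11)=-10518, f(12)=-13008, f(13)=5538; answer 5538
Part 2: R1 = 5538; d = -32; cross terms: (-7*39 - 17*11)=-460, (17*29 - -32*39)=1741, (-32*11 - -7*29)=-149; twice the area = |1132| = 1132; area = 566; boundary points = 4 + 1 + 1 = 6; strictly interior points = area - boundary/2 + 1 = 564; answer 564
Part 3: R2 = 564; m = 21; T(2) = 3*(5) + 1*(21) = 36; iterating: T(2)=36, T(3)=113, T(4)=375, T(5)=1238, T(6)=4089, T(7)=13505, T(8)=44604, T(9)=147317, T(10)=486555, T(11)=1606982, T(12)=5307501, T(13)=17529485, T(14)=57895956, T(15)=191217353, T(16)=631548015, T(17)=2085861398, T(18)=6889132209; answer 6889132209
Part 4: R3 = 6889132209; w = 12; cross terms: (-16*-28 - -8*0)=448, (-8*-36 - 5*-28)=428, (5*39 - 12*-36)=627, (12*22 - -13*39)=771, (-13*31 - -20*22)=37, (-20*0 - -16*31)=496; twice the area = |2807| = 2807; area = 2807/2; boundary points = 4 + 1 + 1 + 1 + 1 + 1 = 9; strictly interior points = area - boundary/2 + 1 = 1400; answer 1400

1400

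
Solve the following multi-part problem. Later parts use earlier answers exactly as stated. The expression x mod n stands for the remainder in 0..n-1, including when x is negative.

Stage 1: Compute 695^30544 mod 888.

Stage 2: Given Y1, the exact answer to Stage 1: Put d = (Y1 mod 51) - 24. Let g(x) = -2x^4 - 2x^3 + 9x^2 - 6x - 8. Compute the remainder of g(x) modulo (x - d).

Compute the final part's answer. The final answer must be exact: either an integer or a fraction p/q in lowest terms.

Stage 1: squarings mod 888: 695^1=695, 695^2=841, 695^4=433, 695^8=121, 695^16=433, 695^32=121, 695^64=433, 695^128=121, 695^256=433, 695^512=121, 695^1024=433, 695^2048=121, 695^4096=433, 695^8192=121, 695^16384=433; 695^30544 = 695^16 * 695^64 * 695^256 * 695^512 * 695^1024 * 695^4096 * 695^8192 * 695^16384 = 433 (mod 888); answer 433
Stage 2: Y1 = 433; d = 1; remainder = value at the root: -2*(1)^4 - 2*(1)^3 + 9*(1)^2 - 6*(1)^1 - 8 = (-2) + (-2) + (9) + (-6) + (-8) = -9; answer -9

-9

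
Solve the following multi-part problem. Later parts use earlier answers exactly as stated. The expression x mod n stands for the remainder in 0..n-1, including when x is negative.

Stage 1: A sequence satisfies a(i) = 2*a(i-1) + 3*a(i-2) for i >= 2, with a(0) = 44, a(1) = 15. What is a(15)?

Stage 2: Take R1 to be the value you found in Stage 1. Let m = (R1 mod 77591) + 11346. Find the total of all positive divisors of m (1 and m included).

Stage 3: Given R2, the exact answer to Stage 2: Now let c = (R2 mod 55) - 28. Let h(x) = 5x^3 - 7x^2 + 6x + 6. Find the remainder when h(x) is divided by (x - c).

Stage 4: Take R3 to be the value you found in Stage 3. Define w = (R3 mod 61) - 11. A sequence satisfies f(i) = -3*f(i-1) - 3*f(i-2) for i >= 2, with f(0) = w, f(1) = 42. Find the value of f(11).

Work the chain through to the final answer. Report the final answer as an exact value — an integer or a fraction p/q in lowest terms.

-27702

Stage 1: a(2) = 2*(15) + 3*(44) = 162; iterating: a(2)=162, a(3)=369, a(4)=1224, a(5)=3555, a(6)=10782, a(7)=32229, a(8)=96804, a(9)=290295, a(10)=871002, a(11)=2612889, a(12)=7838784, a(13)=23516235, a(14)=70548822, a(15)=211646349; answer 211646349
Stage 2: R1 = 211646349; m = 67038; 67038 = 2 * 3 * 11173; sigma = (1 + 2) * (1 + 3) * (1 + 11173) = 3 * 4 * 11174 = 134088; answer 134088
Stage 3: R2 = 134088; c = 25; remainder = value at the root: 5*(25)^3 - 7*(25)^2 + 6*(25)^1 + 6 = (78125) + (-4375) + (150) + (6) = 73906; answer 73906
Stage 4: R3 = 73906; w = 24; f(2) = -3*(42) - 3*(24) = -198; iterating: f(2)=-198, f(3)=468, f(4)=-810, f(5)=1026, f(6)=-648, f(7)=-1134, f(8)=5346, f(9)=-12636, f(10)=21870, f(11)=-27702; answer -27702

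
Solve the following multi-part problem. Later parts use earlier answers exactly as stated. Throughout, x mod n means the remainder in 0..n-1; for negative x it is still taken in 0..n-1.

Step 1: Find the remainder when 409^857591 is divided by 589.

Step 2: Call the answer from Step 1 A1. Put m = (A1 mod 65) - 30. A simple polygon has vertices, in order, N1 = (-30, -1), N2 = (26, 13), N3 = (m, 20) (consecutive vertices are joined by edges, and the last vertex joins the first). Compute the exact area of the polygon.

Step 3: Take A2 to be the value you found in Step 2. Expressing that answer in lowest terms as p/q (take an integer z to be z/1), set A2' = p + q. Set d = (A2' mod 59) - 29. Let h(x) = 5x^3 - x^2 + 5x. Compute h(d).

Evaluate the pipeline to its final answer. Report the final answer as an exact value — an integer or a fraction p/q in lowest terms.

Step 1: squarings mod 589: 409^1=409, 409^2=5, 409^4=25, 409^8=36, 409^16=118, 409^32=377, 409^64=180, 409^128=5, 409^256=25, 409^512=36, 409^1024=118, 409^2048=377, 409^4096=180, 409^8192=5, 409^16384=25, 409^32768=36, 409^65536=118, 409^131072=377, 409^262144=180, 409^524288=5; 409^857591 = 409^1 * 409^2 * 409^4 * 409^16 * 409^32 * 409^64 * 409^128 * 409^256 * 409^1024 * 409^4096 * 409^65536 * 409^262144 * 409^524288 = 553 (mod 589); answer 553
Step 2: A1 = 553; m = 3; cross terms: (-30*13 - 26*-1)=-364, (26*20 - 3*13)=481, (3*-1 - -30*20)=597; twice the area = |714| = 714; area = 357; answer 357
Step 3: A2 = 357; threaded value p + q = 358; d = -25; 5*(-25)^3 - 1*(-25)^2 + 5*(-25)^1 = (-78125) + (-625) + (-125) = -78875; answer -78875

-78875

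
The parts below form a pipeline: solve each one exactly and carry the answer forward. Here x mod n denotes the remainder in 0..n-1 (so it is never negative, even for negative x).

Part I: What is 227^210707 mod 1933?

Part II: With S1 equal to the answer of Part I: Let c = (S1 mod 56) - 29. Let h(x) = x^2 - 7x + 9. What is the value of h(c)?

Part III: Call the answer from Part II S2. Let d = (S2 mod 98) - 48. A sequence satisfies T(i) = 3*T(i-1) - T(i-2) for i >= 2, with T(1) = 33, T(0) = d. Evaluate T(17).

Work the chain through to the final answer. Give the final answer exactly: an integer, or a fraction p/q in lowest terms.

133737546

Part I: squarings mod 1933: 227^1=227, 227^2=1271, 227^4=1386, 227^8=1527, 227^16=531, 227^32=1676, 227^64=327, 227^128=614, 227^256=61, 227^512=1788, 227^1024=1695, 227^2048=587, 227^4096=495, 227^8192=1467, 227^16384=660, 227^32768=675, 227^65536=1370, 227^131072=1890; 227^210707 = 227^1 * 227^2 * 227^16 * 227^256 * 227^512 * 227^1024 * 227^4096 * 227^8192 * 227^65536 * 227^131072 = 1617 (mod 1933); answer 1617
Part II: S1 = 1617; c = 20; 1*(20)^2 - 7*(20)^1 + 9 = (400) + (-140) + (9) = 269; answer 269
Part III: S2 = 269; d = 25; T(2) = 3*(33) - 1*(25) = 74; iterating: T(2)=74, T(3)=189, T(4)=493, T(5)=1290, T(6)=3377, T(7)=8841, T(8)=23146, T(9)=60597, T(10)=158645, T(11)=415338, T(12)=1087369, T(13)=2846769, T(14)=7452938, T(15)=19512045, T(16)=51083197, T(17)=133737546; answer 133737546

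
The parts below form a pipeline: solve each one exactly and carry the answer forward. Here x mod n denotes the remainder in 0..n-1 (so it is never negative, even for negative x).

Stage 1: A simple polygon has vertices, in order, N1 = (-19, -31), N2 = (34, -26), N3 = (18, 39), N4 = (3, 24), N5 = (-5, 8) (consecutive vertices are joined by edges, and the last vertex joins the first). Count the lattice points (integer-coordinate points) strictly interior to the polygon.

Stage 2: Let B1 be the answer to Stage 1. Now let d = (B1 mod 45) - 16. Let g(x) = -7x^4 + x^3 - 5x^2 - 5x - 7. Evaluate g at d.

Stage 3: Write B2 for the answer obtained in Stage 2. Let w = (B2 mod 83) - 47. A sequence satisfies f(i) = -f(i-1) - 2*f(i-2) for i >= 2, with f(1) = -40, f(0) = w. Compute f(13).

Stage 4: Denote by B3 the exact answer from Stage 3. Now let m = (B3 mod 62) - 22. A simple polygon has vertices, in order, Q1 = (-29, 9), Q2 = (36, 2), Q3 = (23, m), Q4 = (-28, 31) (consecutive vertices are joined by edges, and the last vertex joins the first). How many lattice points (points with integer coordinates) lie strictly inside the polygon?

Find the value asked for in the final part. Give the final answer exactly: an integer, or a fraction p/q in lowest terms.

784

Stage 1: cross terms: (-19*-26 - 34*-31)=1548, (34*39 - 18*-26)=1794, (18*24 - 3*39)=315, (3*8 - -5*24)=144, (-5*-31 - -19*8)=307; twice the area = |4108| = 4108; area = 2054; boundary points = 1 + 1 + 15 + 8 + 1 = 26; strictly interior points = area - boundary/2 + 1 = 2042; answer 2042
Stage 2: B1 = 2042; d = 1; -7*(1)^4 + 1*(1)^3 - 5*(1)^2 - 5*(1)^1 - 7 = (-7) + (1) + (-5) + (-5) + (-7) = -23; answer -23
Stage 3: B2 = -23; w = 13; f(2) = -1*(-40) - 2*(13) = 14; iterating: f(2)=14, f(3)=66, f(4)=-94, f(5)=-38, f(6)=226, f(7)=-150, f(8)=-302, f(9)=602, f(10)=2, f(11)=-1206, f(12)=1202, f(13)=1210; answer 1210
Stage 4: B3 = 1210; m = 10; cross terms: (-29*2 - 36*9)=-382, (36*10 - 23*2)=314, (23*31 - -28*10)=993, (-28*9 - -29*31)=647; twice the area = |1572| = 1572; area = 786; boundary points = 1 + 1 + 3 + 1 = 6; strictly interior points = area - boundary/2 + 1 = 784; answer 784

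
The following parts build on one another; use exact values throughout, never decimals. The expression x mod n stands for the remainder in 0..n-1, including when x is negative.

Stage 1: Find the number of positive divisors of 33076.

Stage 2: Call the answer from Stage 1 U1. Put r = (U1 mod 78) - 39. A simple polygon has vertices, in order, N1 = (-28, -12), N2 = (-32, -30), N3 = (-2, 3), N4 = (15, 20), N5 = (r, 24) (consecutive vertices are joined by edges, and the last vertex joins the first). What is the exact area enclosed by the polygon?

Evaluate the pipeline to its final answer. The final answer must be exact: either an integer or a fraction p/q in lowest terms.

Stage 1: 33076 = 2^2 * 8269; number of divisors = (2+1) * (1+1) = 6; answer 6
Stage 2: U1 = 6; r = -33; cross terms: (-28*-30 - -32*-12)=456, (-32*3 - -2*-30)=-156, (-2*20 - 15*3)=-85, (15*24 - -33*20)=1020, (-33*-12 - -28*24)=1068; twice the area = |2303| = 2303; area = 2303/2; answer 2303/2

2303/2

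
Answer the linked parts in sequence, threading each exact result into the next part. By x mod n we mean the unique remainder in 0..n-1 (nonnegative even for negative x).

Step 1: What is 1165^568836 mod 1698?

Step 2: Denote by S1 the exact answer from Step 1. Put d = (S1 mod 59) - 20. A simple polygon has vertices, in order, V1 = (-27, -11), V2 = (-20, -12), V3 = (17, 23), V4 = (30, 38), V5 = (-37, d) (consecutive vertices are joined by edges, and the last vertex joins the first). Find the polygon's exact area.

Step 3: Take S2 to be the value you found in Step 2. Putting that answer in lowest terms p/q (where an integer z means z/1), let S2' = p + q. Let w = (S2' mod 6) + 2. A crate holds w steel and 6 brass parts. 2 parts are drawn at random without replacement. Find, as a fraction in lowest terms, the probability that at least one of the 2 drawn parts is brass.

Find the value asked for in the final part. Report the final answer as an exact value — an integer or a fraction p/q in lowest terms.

Step 1: squarings mod 1698: 1165^1=1165, 1165^2=523, 1165^4=151, 1165^8=727, 1165^16=451, 1165^32=1339, 1165^64=1531, 1165^128=721, 1165^256=253, 1165^512=1183, 1165^1024=337, 1165^2048=1501, 1165^4096=1453, 1165^8192=595, 1165^16384=841, 1165^32768=913, 1165^65536=1549, 1165^131072=127, 1165^262144=847, 1165^524288=853; 1165^568836 = 1165^4 * 1165^512 * 1165^1024 * 1165^2048 * 1165^8192 * 1165^32768 * 1165^524288 = 1183 (mod 1698); answer 1183
Step 2: S1 = 1183; d = -17; cross terms: (-27*-12 - -20*-11)=104, (-20*23 - 17*-12)=-256, (17*38 - 30*23)=-44, (30*-17 - -37*38)=896, (-37*-11 - -27*-17)=-52; twice the area = |648| = 648; area = 324; answer 324
Step 3: S2 = 324; threaded value p + q = 325; w = 3; total draws C(9,2) = 36; complement C(3,2) = 3; favorable 36 - 3 = 33; P = 11/12; answer 11/12

11/12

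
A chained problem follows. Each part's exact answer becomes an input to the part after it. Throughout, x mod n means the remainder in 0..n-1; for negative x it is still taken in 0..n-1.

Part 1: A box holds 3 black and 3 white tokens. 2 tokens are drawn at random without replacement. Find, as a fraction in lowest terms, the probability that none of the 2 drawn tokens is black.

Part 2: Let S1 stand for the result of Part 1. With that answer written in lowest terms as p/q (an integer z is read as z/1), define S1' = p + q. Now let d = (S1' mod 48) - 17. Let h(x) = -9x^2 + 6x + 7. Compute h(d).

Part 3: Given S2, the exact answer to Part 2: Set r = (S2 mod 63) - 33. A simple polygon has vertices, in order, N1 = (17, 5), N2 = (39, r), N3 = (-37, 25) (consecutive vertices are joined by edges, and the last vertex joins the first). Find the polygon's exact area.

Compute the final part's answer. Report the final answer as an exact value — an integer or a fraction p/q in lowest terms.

517

Part 1: total draws C(6,2) = 15; favorable C(3,2) = 3; P = 1/5; answer 1/5
Part 2: S1 = 1/5; threaded value p + q = 6; d = -11; -9*(-11)^2 + 6*(-11)^1 + 7 = (-1089) + (-66) + (7) = -1148; answer -1148
Part 3: S2 = -1148; r = 16; cross terms: (17*16 - 39*5)=77, (39*25 - -37*16)=1567, (-37*5 - 17*25)=-610; twice the area = |1034| = 1034; area = 517; answer 517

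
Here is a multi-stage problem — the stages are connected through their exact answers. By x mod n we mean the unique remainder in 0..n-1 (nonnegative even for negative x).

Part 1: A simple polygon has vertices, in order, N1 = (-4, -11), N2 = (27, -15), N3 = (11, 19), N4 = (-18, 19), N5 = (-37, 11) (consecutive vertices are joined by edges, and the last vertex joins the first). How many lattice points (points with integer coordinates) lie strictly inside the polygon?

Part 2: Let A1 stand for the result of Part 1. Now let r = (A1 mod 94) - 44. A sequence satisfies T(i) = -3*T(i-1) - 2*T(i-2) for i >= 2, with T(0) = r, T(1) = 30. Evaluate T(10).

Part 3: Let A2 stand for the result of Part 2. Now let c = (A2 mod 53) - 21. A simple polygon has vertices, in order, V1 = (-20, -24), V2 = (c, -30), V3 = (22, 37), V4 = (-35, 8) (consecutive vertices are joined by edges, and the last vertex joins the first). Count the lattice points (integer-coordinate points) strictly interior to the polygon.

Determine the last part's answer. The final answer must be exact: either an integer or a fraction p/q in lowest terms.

1984

Part 1: cross terms: (-4*-15 - 27*-11)=357, (27*19 - 11*-15)=678, (11*19 - -18*19)=551, (-18*11 - -37*19)=505, (-37*-11 - -4*11)=451; twice the area = |2542| = 2542; area = 1271; boundary points = 1 + 2 + 29 + 1 + 11 = 44; strictly interior points = area - boundary/2 + 1 = 1250; answer 1250
Part 2: A1 = 1250; r = -16; T(2) = -3*(30) - 2*(-16) = -58; iterating: T(2)=-58, T(3)=114, T(4)=-226, T(5)=450, T(6)=-898, T(7)=1794, T(8)=-3586, T(9)=7170, T(10)=-14338; answer -14338
Part 3: A2 = -14338; c = 4; cross terms: (-20*-30 - 4*-24)=696, (4*37 - 22*-30)=808, (22*8 - -35*37)=1471, (-35*-24 - -20*8)=1000; twice the area = |3975| = 3975; area = 3975/2; boundary points = 6 + 1 + 1 + 1 = 9; strictly interior points = area - boundary/2 + 1 = 1984; answer 1984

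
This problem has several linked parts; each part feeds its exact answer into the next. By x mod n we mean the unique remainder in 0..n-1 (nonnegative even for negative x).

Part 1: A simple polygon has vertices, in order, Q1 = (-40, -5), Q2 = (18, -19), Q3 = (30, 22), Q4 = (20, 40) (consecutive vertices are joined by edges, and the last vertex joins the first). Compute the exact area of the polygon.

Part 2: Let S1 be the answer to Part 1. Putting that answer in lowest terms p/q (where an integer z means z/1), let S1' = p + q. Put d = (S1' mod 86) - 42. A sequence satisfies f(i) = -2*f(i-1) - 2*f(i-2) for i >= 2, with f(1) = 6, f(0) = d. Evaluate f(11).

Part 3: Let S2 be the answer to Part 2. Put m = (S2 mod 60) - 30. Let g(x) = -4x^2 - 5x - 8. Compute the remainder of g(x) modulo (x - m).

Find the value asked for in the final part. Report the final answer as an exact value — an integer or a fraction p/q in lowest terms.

Part 1: cross terms: (-40*-19 - 18*-5)=850, (18*22 - 30*-19)=966, (30*40 - 20*22)=760, (20*-5 - -40*40)=1500; twice the area = |4076| = 4076; area = 2038; answer 2038
Part 2: S1 = 2038; threaded value p + q = 2039; d = 19; f(2) = -2*(6) - 2*(19) = -50; iterating: f(2)=-50, f(3)=88, f(4)=-76, f(5)=-24, f(6)=200, f(7)=-352, f(8)=304, f(9)=96, f(10)=-800, f(11)=1408; answer 1408
Part 3: S2 = 1408; m = -2; remainder = value at the root: -4*(-2)^2 - 5*(-2)^1 - 8 = (-16) + (10) + (-8) = -14; answer -14

-14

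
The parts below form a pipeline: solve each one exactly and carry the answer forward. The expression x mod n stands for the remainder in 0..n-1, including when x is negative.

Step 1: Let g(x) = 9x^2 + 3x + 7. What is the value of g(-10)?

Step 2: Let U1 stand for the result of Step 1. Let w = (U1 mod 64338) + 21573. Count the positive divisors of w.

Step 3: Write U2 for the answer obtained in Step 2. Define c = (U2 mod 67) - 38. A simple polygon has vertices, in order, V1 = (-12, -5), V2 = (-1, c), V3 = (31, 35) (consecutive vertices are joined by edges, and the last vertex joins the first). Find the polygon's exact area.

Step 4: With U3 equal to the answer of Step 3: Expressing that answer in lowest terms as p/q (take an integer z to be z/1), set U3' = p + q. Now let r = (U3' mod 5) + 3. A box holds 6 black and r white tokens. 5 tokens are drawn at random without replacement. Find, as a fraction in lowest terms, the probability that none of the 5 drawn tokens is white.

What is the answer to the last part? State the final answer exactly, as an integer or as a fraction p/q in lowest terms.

1/21

Step 1: 9*(-10)^2 + 3*(-10)^1 + 7 = (900) + (-30) + (7) = 877; answer 877
Step 2: U1 = 877; w = 22450; 22450 = 2 * 5^2 * 449; number of divisors = (1+1) * (2+1) * (1+1) = 12; answer 12
Step 3: U2 = 12; c = -26; cross terms: (-12*-26 - -1*-5)=307, (-1*35 - 31*-26)=771, (31*-5 - -12*35)=265; twice the area = |1343| = 1343; area = 1343/2; answer 1343/2
Step 4: U3 = 1343/2; threaded value p + q = 1345; r = 3; total draws C(9,5) = 126; favorable C(6,5) = 6; P = 1/21; answer 1/21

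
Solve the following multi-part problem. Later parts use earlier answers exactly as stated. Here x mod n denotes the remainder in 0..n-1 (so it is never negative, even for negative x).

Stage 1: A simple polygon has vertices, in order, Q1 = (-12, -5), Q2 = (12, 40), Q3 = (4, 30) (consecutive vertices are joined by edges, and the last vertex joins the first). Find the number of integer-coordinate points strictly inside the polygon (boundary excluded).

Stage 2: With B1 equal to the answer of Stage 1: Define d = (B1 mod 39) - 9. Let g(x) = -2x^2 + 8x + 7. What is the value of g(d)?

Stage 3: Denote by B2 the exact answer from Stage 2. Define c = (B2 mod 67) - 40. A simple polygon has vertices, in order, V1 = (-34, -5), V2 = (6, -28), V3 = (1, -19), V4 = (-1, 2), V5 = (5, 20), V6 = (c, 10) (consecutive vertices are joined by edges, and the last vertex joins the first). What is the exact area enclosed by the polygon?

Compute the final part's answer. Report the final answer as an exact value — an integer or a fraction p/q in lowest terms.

Stage 1: cross terms: (-12*40 - 12*-5)=-420, (12*30 - 4*40)=200, (4*-5 - -12*30)=340; twice the area = |120| = 120; area = 60; boundary points = 3 + 2 + 1 = 6; strictly interior points = area - boundary/2 + 1 = 58; answer 58
Stage 2: B1 = 58; d = 10; -2*(10)^2 + 8*(10)^1 + 7 = (-200) + (80) + (7) = -113; answer -113
Stage 3: B2 = -113; c = -19; cross terms: (-34*-28 - 6*-5)=982, (6*-19 - 1*-28)=-86, (1*2 - -1*-19)=-17, (-1*20 - 5*2)=-30, (5*10 - -19*20)=430, (-19*-5 - -34*10)=435; twice the area = |1714| = 1714; area = 857; answer 857

857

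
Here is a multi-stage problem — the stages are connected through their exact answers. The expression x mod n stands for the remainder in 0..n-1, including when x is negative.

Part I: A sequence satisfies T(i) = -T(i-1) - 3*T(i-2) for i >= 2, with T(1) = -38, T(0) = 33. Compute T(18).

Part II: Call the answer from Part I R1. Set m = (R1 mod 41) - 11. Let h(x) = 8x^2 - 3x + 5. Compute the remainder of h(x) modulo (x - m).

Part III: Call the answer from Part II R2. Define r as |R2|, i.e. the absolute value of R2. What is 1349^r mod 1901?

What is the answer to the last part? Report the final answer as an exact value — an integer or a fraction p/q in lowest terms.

1296

Part I: T(2) = -1*(-38) - 3*(33) = -61; iterating: T(2)=-61, T(3)=175, T(4)=8, T(5)=-533, T(6)=509, T(7)=1090, T(8)=-2617, T(9)=-653, T(10)=8504, T(11)=-6545, T(12)=-18967, T(13)=38602, T(14)=18299, T(15)=-134105, T(16)=79208, T(17)=323107, T(18)=-560731; answer -560731
Part II: R1 = -560731; m = 15; remainder = value at the root: 8*(15)^2 - 3*(15)^1 + 5 = (1800) + (-45) + (5) = 1760; answer 1760
Part III: R2 = 1760; r = 1760; squarings mod 1901: 1349^1=1349, 1349^2=544, 1349^4=1281, 1349^8=398, 1349^16=621, 1349^32=1639, 1349^64=208, 1349^128=1442, 1349^256=1571, 1349^512=543, 1349^1024=194; 1349^1760 = 1349^32 * 1349^64 * 1349^128 * 1349^512 * 1349^1024 = 1296 (mod 1901); answer 1296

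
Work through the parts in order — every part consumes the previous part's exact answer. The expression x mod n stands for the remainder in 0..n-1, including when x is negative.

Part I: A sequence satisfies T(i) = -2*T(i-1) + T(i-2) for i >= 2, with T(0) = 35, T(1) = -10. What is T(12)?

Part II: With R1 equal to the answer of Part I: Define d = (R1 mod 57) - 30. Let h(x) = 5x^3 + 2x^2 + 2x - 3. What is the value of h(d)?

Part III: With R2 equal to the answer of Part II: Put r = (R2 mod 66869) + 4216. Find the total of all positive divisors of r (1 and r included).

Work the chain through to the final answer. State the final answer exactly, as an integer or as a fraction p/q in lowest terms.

24192

Part I: T(2) = -2*(-10) + 1*(35) = 55; iterating: T(2)=55, T(3)=-120, T(4)=295, T(5)=-710, T(6)=1715, T(7)=-4140, T(8)=9995, T(9)=-24130, T(10)=58255, T(11)=-140640, T(12)=339535; answer 339535
Part II: R1 = 339535; d = 13; 5*(13)^3 + 2*(13)^2 + 2*(13)^1 - 3 = (10985) + (338) + (26) + (-3) = 11346; answer 11346
Part III: R2 = 11346; r = 15562; 15562 = 2 * 31 * 251; sigma = (1 + 2) * (1 + 31) * (1 + 251) = 3 * 32 * 252 = 24192; answer 24192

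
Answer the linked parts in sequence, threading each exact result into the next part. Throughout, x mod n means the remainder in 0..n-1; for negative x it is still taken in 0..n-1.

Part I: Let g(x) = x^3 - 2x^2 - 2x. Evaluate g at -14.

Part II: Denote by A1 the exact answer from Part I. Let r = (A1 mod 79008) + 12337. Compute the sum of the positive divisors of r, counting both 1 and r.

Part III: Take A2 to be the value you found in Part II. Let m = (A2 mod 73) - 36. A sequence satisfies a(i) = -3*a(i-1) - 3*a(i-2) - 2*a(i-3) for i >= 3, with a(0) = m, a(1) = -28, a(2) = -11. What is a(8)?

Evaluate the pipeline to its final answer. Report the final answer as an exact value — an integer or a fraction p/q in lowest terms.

-1775

Part I: 1*(-14)^3 - 2*(-14)^2 - 2*(-14)^1 = (-2744) + (-392) + (28) = -3108; answer -3108
Part II: A1 = -3108; r = 88237; 88237 is prime, so its only divisors are 1 and 88237; sigma = 1 + 88237 = 88238; answer 88238
Part III: A2 = 88238; m = 18; a(3) = -3*(-11) - 3*(-28) - 2*(18) = 81; iterating: a(3)=81, a(4)=-154, a(5)=241, a(6)=-423, a(7)=854, a(8)=-1775; answer -1775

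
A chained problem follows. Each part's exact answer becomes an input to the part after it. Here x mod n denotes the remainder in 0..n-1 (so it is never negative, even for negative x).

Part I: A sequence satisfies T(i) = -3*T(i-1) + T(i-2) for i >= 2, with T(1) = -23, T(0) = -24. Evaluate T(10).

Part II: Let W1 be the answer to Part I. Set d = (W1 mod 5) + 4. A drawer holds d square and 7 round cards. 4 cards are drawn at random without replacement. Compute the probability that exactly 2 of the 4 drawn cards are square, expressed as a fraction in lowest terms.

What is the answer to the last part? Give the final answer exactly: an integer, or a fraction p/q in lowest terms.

14/33

Part I: T(2) = -3*(-23) + 1*(-24) = 45; iterating: T(2)=45, T(3)=-158, T(4)=519, T(5)=-1715, T(6)=5664, T(7)=-18707, T(8)=61785, T(9)=-204062, T(10)=673971; answer 673971
Part II: W1 = 673971; d = 5; total draws C(12,4) = 495; favorable C(5,2)*C(7,2) = 210; P = 14/33; answer 14/33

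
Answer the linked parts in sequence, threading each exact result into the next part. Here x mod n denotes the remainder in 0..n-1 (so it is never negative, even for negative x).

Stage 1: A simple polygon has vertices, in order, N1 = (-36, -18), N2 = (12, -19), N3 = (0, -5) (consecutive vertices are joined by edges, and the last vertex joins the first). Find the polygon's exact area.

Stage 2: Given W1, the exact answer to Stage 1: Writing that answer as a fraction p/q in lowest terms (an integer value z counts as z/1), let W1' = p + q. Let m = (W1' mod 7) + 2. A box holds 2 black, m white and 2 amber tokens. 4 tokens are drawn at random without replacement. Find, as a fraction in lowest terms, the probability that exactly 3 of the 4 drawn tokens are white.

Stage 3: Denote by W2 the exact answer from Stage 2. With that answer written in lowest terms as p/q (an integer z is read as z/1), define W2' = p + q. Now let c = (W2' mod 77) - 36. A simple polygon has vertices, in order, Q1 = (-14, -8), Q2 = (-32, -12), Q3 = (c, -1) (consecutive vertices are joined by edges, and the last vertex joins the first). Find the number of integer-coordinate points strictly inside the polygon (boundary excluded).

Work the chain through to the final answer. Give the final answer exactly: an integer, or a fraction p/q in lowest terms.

Stage 1: cross terms: (-36*-19 - 12*-18)=900, (12*-5 - 0*-19)=-60, (0*-18 - -36*-5)=-180; twice the area = |660| = 660; area = 330; answer 330
Stage 2: W1 = 330; threaded value p + q = 331; m = 4; total draws C(8,4) = 70; favorable C(4,3)*C(4,1) = 16; P = 8/35; answer 8/35
Stage 3: W2 = 8/35; threaded value p + q = 43; c = 7; cross terms: (-14*-12 - -32*-8)=-88, (-32*-1 - 7*-12)=116, (7*-8 - -14*-1)=-70; twice the area = |-42| = 42; area = 21; boundary points = 2 + 1 + 7 = 10; strictly interior points = area - boundary/2 + 1 = 17; answer 17

17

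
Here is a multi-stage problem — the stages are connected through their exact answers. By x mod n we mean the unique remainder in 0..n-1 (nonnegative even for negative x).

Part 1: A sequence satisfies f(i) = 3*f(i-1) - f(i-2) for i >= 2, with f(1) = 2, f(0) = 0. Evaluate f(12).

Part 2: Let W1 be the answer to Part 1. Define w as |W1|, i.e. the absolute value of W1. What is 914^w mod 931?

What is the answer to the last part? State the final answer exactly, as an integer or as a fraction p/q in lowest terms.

Part 1: f(2) = 3*(2) - 1*(0) = 6; iterating: f(2)=6, f(3)=16, f(4)=42, f(5)=110, f(6)=288, f(7)=754, f(8)=1974, f(9)=5168, f(10)=13530, f(11)=35422, f(12)=92736; answer 92736
Part 2: W1 = 92736; w = 92736; squarings mod 931: 914^1=914, 914^2=289, 914^4=662, 914^8=674, 914^16=879, 914^32=842, 914^64=473, 914^128=289, 914^256=662, 914^512=674, 914^1024=879, 914^2048=842, 914^4096=473, 914^8192=289, 914^16384=662, 914^32768=674, 914^65536=879; 914^92736 = 914^64 * 914^512 * 914^2048 * 914^8192 * 914^16384 * 914^65536 = 1 (mod 931); answer 1

1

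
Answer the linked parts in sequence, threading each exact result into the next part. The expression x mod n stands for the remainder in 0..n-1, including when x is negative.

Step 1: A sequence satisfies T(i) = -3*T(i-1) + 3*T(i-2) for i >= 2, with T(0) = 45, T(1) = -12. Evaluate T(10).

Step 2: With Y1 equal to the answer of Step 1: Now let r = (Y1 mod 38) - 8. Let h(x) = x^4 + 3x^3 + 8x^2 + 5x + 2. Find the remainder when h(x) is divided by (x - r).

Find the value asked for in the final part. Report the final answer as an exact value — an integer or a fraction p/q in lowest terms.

Step 1: T(2) = -3*(-12) + 3*(45) = 171; iterating: T(2)=171, T(3)=-549, T(4)=2160, T(5)=-8127, T(6)=30861, T(7)=-116964, T(8)=443475, T(9)=-1681317, T(10)=6374376; answer 6374376
Step 2: Y1 = 6374376; r = 20; remainder = value at the root: 1*(20)^4 + 3*(20)^3 + 8*(20)^2 + 5*(20)^1 + 2 = (160000) + (24000) + (3200) + (100) + (2) = 187302; answer 187302

187302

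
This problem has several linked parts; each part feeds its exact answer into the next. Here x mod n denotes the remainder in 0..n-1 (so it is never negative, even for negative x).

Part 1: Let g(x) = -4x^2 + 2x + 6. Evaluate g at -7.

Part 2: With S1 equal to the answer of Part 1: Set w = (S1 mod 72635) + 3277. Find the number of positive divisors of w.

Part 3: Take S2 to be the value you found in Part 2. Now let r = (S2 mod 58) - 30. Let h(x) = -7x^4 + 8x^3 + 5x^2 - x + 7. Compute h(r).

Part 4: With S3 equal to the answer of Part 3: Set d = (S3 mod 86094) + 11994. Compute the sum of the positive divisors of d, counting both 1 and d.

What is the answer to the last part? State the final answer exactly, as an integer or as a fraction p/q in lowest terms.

Part 1: -4*(-7)^2 + 2*(-7)^1 + 6 = (-196) + (-14) + (6) = -204; answer -204
Part 2: S1 = -204; w = 75708; 75708 = 2^2 * 3^3 * 701; number of divisors = (2+1) * (3+1) * (1+1) = 24; answer 24
Part 3: S2 = 24; r = -6; -7*(-6)^4 + 8*(-6)^3 + 5*(-6)^2 - 1*(-6)^1 + 7 = (-9072) + (-1728) + (180) + (6) + (7) = -10607; answer -10607
Part 4: S3 = -10607; d = 87481; 87481 is prime, so its only divisors are 1 and 87481; sigma = 1 + 87481 = 87482; answer 87482

87482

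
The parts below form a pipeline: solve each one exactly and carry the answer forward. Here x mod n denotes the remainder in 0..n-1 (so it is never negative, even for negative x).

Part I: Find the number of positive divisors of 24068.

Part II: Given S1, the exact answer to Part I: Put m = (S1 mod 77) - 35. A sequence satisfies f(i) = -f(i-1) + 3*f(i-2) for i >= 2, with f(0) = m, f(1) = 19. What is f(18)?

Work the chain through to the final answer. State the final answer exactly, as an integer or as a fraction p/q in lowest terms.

-45023959

Part I: 24068 = 2^2 * 11 * 547; number of divisors = (2+1) * (1+1) * (1+1) = 12; answer 12
Part II: S1 = 12; m = -23; f(2) = -1*(19) + 3*(-23) = -88; iterating: f(2)=-88, f(3)=145, f(4)=-409, f(5)=844, f(6)=-2071, f(7)=4603, f(8)=-10816, f(9)=24625, f(10)=-57073, f(11)=130948, f(12)=-302167, f(13)=695011, f(14)=-1601512, f(15)=3686545, f(16)=-8491081, f(17)=19550716, f(18)=-45023959; answer -45023959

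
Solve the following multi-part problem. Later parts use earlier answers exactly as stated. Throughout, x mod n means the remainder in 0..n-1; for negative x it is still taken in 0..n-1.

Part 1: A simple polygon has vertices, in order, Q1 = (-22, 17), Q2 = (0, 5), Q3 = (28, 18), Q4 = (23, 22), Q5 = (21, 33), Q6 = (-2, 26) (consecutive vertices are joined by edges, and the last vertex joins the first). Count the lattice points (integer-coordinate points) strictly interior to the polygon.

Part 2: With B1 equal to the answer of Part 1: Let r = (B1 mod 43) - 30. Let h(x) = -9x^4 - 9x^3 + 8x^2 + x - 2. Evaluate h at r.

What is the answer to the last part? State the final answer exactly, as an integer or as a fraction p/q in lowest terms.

-1663475

Part 1: cross terms: (-22*5 - 0*17)=-110, (0*18 - 28*5)=-140, (28*22 - 23*18)=202, (23*33 - 21*22)=297, (21*26 - -2*33)=612, (-2*17 - -22*26)=538; twice the area = |1399| = 1399; area = 1399/2; boundary points = 2 + 1 + 1 + 1 + 1 + 1 = 7; strictly interior points = area - boundary/2 + 1 = 697; answer 697
Part 2: B1 = 697; r = -21; -9*(-21)^4 - 9*(-21)^3 + 8*(-21)^2 + 1*(-21)^1 - 2 = (-1750329) + (83349) + (3528) + (-21) + (-2) = -1663475; answer -1663475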